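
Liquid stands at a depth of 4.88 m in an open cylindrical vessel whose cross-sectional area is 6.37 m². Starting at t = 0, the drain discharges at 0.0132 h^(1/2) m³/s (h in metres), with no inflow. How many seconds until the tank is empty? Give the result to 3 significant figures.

2130 s

A dh/dt = −Q_out = −0.0132 √h.
Separate and integrate: 2(√h − √h₀) = −(0.0132/A) t.
Tank is empty when √h = 0: t_empty = 2A√h₀/0.0132.
t_empty = 2·6.37·√4.88/0.0132 = 12.740·2.2091/0.0132 = 2132.1 s.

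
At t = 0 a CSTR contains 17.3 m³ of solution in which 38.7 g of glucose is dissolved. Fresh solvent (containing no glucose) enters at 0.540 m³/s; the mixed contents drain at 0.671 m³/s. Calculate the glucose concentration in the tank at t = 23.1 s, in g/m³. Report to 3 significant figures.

Total volume: dV/dt = Q_in − Q_out = -0.13100 m³/s, so V(t) = 17.3 − 0.13100 t and V(23.1) = 14.274 m³.
Solute balance: dm/dt = 0 − Q_out C = −Q_out m/V(t).
Separate: dm/m = −Q_out dt/V(t) ⇒ ln(m/m₀) = −(Q_out/(Q_in−Q_out)) ln(V/V₀).
m = m₀ (V₀/V)^(Q_out/(Q_in−Q_out)) = 38.7 × (17.3/14.274)^(-5.1221) = 14.454 g.
C = m/V = 14.454/14.274 = 1.0126 g/m³.

1.01 g/m³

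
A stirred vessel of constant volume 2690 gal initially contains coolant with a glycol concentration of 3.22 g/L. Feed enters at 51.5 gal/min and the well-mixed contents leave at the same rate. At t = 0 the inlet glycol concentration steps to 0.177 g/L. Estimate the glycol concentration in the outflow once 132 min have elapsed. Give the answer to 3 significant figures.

0.420 g/L

Transient balance on the dissolved component: V dC/dt = Q(C_in − C).
So dC/dt = (C_in − C)/τ with τ = V/Q = 2690/51.5 = 52.233 min.
Solution: C(t) = C_in + (C₀ − C_in) e^(−t/τ).
C(132) = 0.177 + (3.22 − 0.177)·e^(−132/52.233) = 0.177 + (3.0430)·0.079887 = 0.42010 g/L.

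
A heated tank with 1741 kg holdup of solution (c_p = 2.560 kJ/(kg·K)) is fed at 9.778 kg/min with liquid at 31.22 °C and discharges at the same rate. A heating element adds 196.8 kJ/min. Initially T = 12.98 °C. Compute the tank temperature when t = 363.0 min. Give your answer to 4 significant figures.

35.68 °C

Unsteady energy balance on the tank contents: M c_p dT/dt = ṁ c_p (T_in − T) + 196.8.
τ = M/ṁ = 178.053 min; T_ss = T_in + Q̇/(ṁ c_p) = 31.22 + 196.8/(9.778·2.560) = 39.0820 °C.
Integrating: T(t) = T_ss + (T₀ − T_ss) e^(−t/τ).
T(363.0) = 39.0820 + (-26.1020)·e^(−363.0/178.053) = 39.0820 + (-26.1020)·0.130195 = 35.6837 °C.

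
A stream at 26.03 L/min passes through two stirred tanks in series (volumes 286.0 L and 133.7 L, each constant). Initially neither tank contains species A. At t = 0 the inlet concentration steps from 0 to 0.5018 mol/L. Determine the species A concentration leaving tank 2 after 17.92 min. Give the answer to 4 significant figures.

Time constants: τᵢ = Vᵢ/Q for each well-mixed tank.
τ₁ = 286.0/26.03 = 10.9873 min; τ₂ = 133.7/26.03 = 5.13638 min.
Solving the cascade with C₁(0)=C₂(0)=0 gives C₂(t) = C_in[1 − (τ₁ e^(−t/τ₁) − τ₂ e^(−t/τ₂))/(τ₁ − τ₂)].
At t = 17.92: e^(−t/τ₁) = 0.195739, e^(−t/τ₂) = 0.0305363.
C₂ = 0.5018·[1 − (10.9873·0.195739 − 5.13638·0.0305363)/(5.85094)] = 0.5018·0.659233 = 0.330803 mol/L.

0.3308 mol/L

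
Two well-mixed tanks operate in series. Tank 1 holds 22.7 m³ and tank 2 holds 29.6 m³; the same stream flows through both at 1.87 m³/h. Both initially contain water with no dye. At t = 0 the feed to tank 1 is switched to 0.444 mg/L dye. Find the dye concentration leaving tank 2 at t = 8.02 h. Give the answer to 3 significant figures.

Time constants: τᵢ = Vᵢ/Q for each well-mixed tank.
τ₁ = 22.7/1.87 = 12.139 h; τ₂ = 29.6/1.87 = 15.829 h.
Tank 1: C₁ = C_in(1 − e^(−t/τ₁)). Tank 2 (τ₁ ≠ τ₂): C₂ = C_in[1 − (τ₁ e^(−t/τ₁) − τ₂ e^(−t/τ₂))/(τ₁ − τ₂)].
At t = 8.02: e^(−t/τ₁) = 0.51650, e^(−t/τ₂) = 0.60250.
C₂ = 0.444·[1 − (12.139·0.51650 − 15.829·0.60250)/(-3.6898)] = 0.444·0.11458 = 0.050873 mg/L.

0.0509 mg/L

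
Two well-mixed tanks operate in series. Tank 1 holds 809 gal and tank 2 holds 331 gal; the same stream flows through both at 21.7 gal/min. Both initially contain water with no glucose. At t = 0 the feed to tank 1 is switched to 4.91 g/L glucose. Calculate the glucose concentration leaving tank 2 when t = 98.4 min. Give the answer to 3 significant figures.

4.32 g/L

Species balance on tank i: dCᵢ/dt = (Cᵢ₋₁ − Cᵢ)/τᵢ with τᵢ = Vᵢ/Q.
τ₁ = 809/21.7 = 37.281 min; τ₂ = 331/21.7 = 15.253 min.
Tank 1: C₁ = C_in(1 − e^(−t/τ₁)). Tank 2 (τ₁ ≠ τ₂): C₂ = C_in[1 − (τ₁ e^(−t/τ₁) − τ₂ e^(−t/τ₂))/(τ₁ − τ₂)].
At t = 98.4: e^(−t/τ₁) = 0.071404, e^(−t/τ₂) = 0.0015789.
C₂ = 4.91·[1 − (37.281·0.071404 − 15.253·0.0015789)/(22.028)] = 4.91·0.88024 = 4.3220 g/L.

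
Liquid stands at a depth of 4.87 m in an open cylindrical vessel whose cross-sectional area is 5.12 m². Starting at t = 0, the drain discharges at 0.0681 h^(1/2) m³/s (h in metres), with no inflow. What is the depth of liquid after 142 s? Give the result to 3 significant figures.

A dh/dt = −Q_out = −0.0681 √h.
∫ h^(−1/2) dh = −(0.0681/A) ∫ dt, giving 2√h = 2√h₀ − (0.0681/A) t.
√h = √4.87 − 0.0681·142/(2·5.12) = 2.2068 − 0.94436 = 1.2625.
h = 1.2625² = 1.5938 m.

1.59 m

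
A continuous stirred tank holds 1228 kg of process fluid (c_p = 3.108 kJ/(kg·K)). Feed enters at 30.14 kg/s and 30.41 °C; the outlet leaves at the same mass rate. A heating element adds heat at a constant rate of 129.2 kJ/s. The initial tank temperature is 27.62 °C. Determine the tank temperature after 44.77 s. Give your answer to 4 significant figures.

Unsteady energy balance on the tank contents: M c_p dT/dt = ṁ c_p (T_in − T) + 129.2.
Rearrange: dT/dt = (T_ss − T)/τ with τ = M/ṁ = 40.7432 s and T_ss = T_in + Q̇/(ṁ c_p) = 31.7892 °C.
T approaches T_ss exponentially: T(t) = T_ss + (T₀ − T_ss) e^(−t/τ).
T(44.77) = 31.7892 + (-4.16923)·e^(−44.77/40.7432) = 31.7892 + (-4.16923)·0.333260 = 30.3998 °C.

30.40 °C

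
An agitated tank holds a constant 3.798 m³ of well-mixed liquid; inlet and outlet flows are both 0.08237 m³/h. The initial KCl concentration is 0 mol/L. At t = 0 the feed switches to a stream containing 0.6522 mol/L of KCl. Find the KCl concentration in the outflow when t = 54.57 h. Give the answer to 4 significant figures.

Unsteady species balance (constant V, well mixed): V dC/dt = Q(C_in − C).
Time constant τ = V/Q = 3.798/0.08237 = 46.1090 h.
Solution: C(t) = C_in + (C₀ − C_in) e^(−t/τ).
C(54.57) = 0.6522 + (0 − 0.6522)·e^(−54.57/46.1090) = 0.6522 + (-0.652200)·0.306205 = 0.452493 mol/L.

0.4525 mol/L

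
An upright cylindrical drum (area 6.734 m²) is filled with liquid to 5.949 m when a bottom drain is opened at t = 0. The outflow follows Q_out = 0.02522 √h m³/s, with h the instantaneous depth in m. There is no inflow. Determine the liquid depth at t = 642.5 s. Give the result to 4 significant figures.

1.527 m

A dh/dt = −Q_out = −0.02522 √h.
This is separable: 2 d(√h)/dt = −0.02522/A, so √h = √h₀ − (0.02522/(2A)) t.
√h = √5.949 − 0.02522·642.5/(2·6.734) = 2.43906 − 1.20314 = 1.23592.
h = 1.23592² = 1.52750 m.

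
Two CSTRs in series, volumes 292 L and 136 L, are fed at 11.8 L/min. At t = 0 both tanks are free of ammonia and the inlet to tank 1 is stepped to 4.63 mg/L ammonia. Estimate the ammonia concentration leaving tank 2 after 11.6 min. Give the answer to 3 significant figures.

Time constants: τᵢ = Vᵢ/Q for each well-mixed tank.
τ₁ = 292/11.8 = 24.746 min; τ₂ = 136/11.8 = 11.525 min.
Tank 1: C₁ = C_in(1 − e^(−t/τ₁)). Tank 2 (τ₁ ≠ τ₂): C₂ = C_in[1 − (τ₁ e^(−t/τ₁) − τ₂ e^(−t/τ₂))/(τ₁ − τ₂)].
At t = 11.6: e^(−t/τ₁) = 0.62577, e^(−t/τ₂) = 0.36551.
C₂ = 4.63·[1 − (24.746·0.62577 − 11.525·0.36551)/(13.220)] = 4.63·0.14733 = 0.68213 mg/L.

0.682 mg/L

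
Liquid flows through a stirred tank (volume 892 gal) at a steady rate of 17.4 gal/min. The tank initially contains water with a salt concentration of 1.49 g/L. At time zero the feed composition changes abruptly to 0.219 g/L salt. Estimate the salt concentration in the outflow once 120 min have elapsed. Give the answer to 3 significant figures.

0.341 g/L

Species balance on the tank: V dC/dt = Q(C_in − C).
Rewrite as dC/dt + C/τ = C_in/τ, τ = V/Q = 51.264 min.
Integrating: C(t) = C_in + (C₀ − C_in) e^(−t/τ).
C(120) = 0.219 + (1.49 − 0.219)·e^(−120/51.264) = 0.219 + (1.2710)·0.096250 = 0.34133 g/L.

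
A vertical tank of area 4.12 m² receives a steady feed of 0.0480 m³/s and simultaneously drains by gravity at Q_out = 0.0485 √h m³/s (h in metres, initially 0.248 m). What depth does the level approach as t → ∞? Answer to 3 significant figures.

Level balance: A dh/dt = 0.0480 − 0.0485 √h. Setting dh/dt = 0:
Q_in = 0.0485 √h_ss ⇒ √h_ss = 0.0480/0.0485 = 0.98969.
h_ss = 0.98969² = 0.97949 m. (Since h₀ = 0.248 m < h_ss, the level will rise toward this value.)

0.979 m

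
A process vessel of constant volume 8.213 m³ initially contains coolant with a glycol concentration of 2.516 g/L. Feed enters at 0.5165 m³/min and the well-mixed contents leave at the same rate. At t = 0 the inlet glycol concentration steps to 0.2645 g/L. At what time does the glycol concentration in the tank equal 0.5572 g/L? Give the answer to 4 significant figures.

Species balance: V dC/dt = Q(C_in − C) ⇒ τ = V/Q = 15.9013 min.
C(t) = C_in + (C₀ − C_in) e^(−t/τ). Set C = 0.5572 and solve for t:
e^(−t/τ) = (C − C_in)/(C₀ − C_in) = (0.5572 − 0.2645)/(2.516 − 0.2645) = 0.130002
t = −τ ln(…) = 15.9013 × 2.04020 = 32.4418 min.

32.44 min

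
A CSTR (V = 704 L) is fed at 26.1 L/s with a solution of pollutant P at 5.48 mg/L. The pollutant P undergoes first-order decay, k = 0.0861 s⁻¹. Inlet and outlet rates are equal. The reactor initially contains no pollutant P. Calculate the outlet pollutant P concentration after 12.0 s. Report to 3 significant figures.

1.27 mg/L

V dC/dt = Q(C_in − C) − k V C.
dC/dt = (Q/V) C_in − (Q/V + k) C; effective rate a = Q/V + k = 0.037074 + 0.0861 = 0.12317 s⁻¹.
C_ss = Q C_in/(Q + kV) = 1.6494 mg/L; C(t) = C_ss + (C₀ − C_ss) e^(−a t).
C(12.0) = 1.6494 + (-1.6494)·e^(−0.12317·12.0) = 1.6494 + (-1.6494)·0.22807 = 1.2732 mg/L.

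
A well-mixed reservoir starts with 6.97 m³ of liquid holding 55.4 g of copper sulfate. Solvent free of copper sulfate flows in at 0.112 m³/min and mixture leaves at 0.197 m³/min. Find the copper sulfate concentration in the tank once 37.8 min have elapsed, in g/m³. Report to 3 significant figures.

Let m(t) be the amount of copper sulfate. Volume: V(t) = V₀ + (Q_in − Q_out) t = 6.97 − 0.085000 t; V(37.8) = 3.7570 m³.
No copper sulfate enters, so dm/dt = −Q_out · (m/V).
Separate: dm/m = −Q_out dt/V(t) ⇒ ln(m/m₀) = −(Q_out/(Q_in−Q_out)) ln(V/V₀).
m = m₀ (V₀/V)^(Q_out/(Q_in−Q_out)) = 55.4 × (6.97/3.7570)^(-2.3176) = 13.227 g.
C = m/V = 13.227/3.7570 = 3.5207 g/m³.

3.52 g/m³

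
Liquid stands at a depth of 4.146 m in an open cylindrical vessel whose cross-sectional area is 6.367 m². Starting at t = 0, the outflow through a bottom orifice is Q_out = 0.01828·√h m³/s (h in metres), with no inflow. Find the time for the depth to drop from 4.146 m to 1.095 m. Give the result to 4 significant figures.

With no inflow, A dh/dt = −0.01828 √h.
Separate and integrate: 2(√h − √h₀) = −(0.01828/A) t.
t = 2A(√h₀ − √h)/0.01828 = 2·6.367·(√4.146 − √1.095)/0.01828
  = 12.7340 × (2.03617 − 1.04642) / 0.01828 = 689.468 s.

689.5 s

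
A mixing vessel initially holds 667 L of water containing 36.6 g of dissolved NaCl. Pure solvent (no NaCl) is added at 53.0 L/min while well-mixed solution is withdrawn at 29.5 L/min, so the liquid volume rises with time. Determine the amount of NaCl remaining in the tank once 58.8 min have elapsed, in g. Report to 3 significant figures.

Let m(t) be the amount of NaCl. Volume: V(t) = V₀ + (Q_in − Q_out) t = 667 + 23.500 t; V(58.8) = 2048.8 L.
Solute balance: dm/dt = 0 − Q_out C = −Q_out m/V(t).
Separate: dm/m = −Q_out dt/V(t) ⇒ ln(m/m₀) = −(Q_out/(Q_in−Q_out)) ln(V/V₀).
m = m₀ (V₀/V)^(Q_out/(Q_in−Q_out)) = 36.6 × (667/2048.8)^(1.2553) = 8.9469 g.

8.95 g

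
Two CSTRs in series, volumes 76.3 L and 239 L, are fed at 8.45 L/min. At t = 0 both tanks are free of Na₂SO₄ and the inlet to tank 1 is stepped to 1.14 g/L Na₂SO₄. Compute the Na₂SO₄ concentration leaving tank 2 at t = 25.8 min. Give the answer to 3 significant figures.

Species balance on tank i: dCᵢ/dt = (Cᵢ₋₁ − Cᵢ)/τᵢ with τᵢ = Vᵢ/Q.
τ₁ = 76.3/8.45 = 9.0296 min; τ₂ = 239/8.45 = 28.284 min.
Solving the cascade with C₁(0)=C₂(0)=0 gives C₂(t) = C_in[1 − (τ₁ e^(−t/τ₁) − τ₂ e^(−t/τ₂))/(τ₁ − τ₂)].
At t = 25.8: e^(−t/τ₁) = 0.057425, e^(−t/τ₂) = 0.40165.
C₂ = 1.14·[1 − (9.0296·0.057425 − 28.284·0.40165)/(-19.254)] = 1.14·0.43692 = 0.49809 g/L.

0.498 g/L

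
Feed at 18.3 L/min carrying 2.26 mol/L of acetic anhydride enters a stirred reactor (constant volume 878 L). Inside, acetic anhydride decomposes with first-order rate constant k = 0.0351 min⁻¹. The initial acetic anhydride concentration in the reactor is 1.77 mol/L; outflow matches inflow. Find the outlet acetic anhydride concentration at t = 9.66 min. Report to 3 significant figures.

1.38 mol/L

V dC/dt = Q(C_in − C) − k V C.
dC/dt = (Q/V) C_in − (Q/V + k) C; effective rate a = Q/V + k = 0.020843 + 0.0351 = 0.055943 min⁻¹.
C_ss = Q C_in/(Q + kV) = 0.84202 mol/L; C(t) = C_ss + (C₀ − C_ss) e^(−a t).
C(9.66) = 0.84202 + (0.92798)·e^(−0.055943·9.66) = 0.84202 + (0.92798)·0.58251 = 1.3826 mol/L.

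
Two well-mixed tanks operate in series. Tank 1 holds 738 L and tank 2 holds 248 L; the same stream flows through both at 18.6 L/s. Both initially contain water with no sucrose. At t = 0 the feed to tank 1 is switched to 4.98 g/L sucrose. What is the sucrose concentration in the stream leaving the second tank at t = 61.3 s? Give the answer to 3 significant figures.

Time constants: τᵢ = Vᵢ/Q for each well-mixed tank.
τ₁ = 738/18.6 = 39.677 s; τ₂ = 248/18.6 = 13.333 s.
Tank 1: C₁ = C_in(1 − e^(−t/τ₁)). Tank 2 (τ₁ ≠ τ₂): C₂ = C_in[1 − (τ₁ e^(−t/τ₁) − τ₂ e^(−t/τ₂))/(τ₁ − τ₂)].
At t = 61.3: e^(−t/τ₁) = 0.21332, e^(−t/τ₂) = 0.010077.
C₂ = 4.98·[1 − (39.677·0.21332 − 13.333·0.010077)/(26.344)] = 4.98·0.68381 = 3.4054 g/L.

3.41 g/L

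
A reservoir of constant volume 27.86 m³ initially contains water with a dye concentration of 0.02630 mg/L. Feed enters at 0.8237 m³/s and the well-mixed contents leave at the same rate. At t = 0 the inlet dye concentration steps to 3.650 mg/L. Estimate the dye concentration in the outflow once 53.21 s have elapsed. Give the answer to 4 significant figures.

Accumulation = in − out for the solute gives V dC/dt = Q(C_in − C).
So dC/dt = (C_in − C)/τ with τ = V/Q = 27.86/0.8237 = 33.8230 s.
Solution: C(t) = C_in + (C₀ − C_in) e^(−t/τ).
C(53.21) = 3.650 + (0.02630 − 3.650)·e^(−53.21/33.8230) = 3.650 + (-3.62370)·0.207383 = 2.89851 mg/L.

2.899 mg/L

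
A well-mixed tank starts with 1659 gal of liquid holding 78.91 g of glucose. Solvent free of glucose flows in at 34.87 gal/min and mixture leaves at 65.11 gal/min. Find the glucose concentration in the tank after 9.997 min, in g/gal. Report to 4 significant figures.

Let m(t) be the amount of glucose. Volume: V(t) = V₀ + (Q_in − Q_out) t = 1659 − 30.2400 t; V(9.997) = 1356.69 gal.
Solute balance: dm/dt = 0 − Q_out C = −Q_out m/V(t).
dm/m = −Q_out dt/(V₀ − 30.2400 t); integrating gives ln(m/m₀) = −(Q_out/(Q_in−Q_out)) ln(V/V₀).
m = m₀ (V₀/V)^(Q_out/(Q_in−Q_out)) = 78.91 × (1659/1356.69)^(-2.15311) = 51.1711 g.
C = m/V = 51.1711/1356.69 = 0.0377176 g/gal.

0.03772 g/gal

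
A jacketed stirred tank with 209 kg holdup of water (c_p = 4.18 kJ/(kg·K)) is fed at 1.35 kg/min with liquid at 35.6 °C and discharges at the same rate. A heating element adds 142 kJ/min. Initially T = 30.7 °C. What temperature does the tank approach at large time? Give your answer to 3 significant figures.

Heat balance on the well-mixed liquid: M c_p dT/dt = ṁ c_p (T_in − T) + 142.
At steady state dT/dt = 0 ⇒ T_ss = T_in + Q̇/(ṁ c_p) = 35.6 + 142/(1.35·4.18) = 60.764 °C.

60.8 °C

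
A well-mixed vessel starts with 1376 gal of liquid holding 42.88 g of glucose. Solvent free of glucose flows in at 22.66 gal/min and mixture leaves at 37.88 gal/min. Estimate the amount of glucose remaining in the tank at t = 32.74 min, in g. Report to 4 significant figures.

Total volume: dV/dt = Q_in − Q_out = -15.2200 gal/min, so V(t) = 1376 − 15.2200 t and V(32.74) = 877.697 gal.
No glucose enters, so dm/dt = −Q_out · (m/V).
Separate: dm/m = −Q_out dt/V(t) ⇒ ln(m/m₀) = −(Q_out/(Q_in−Q_out)) ln(V/V₀).
m = m₀ (V₀/V)^(Q_out/(Q_in−Q_out)) = 42.88 × (1376/877.697)^(-2.48883) = 14.0040 g.

14.00 g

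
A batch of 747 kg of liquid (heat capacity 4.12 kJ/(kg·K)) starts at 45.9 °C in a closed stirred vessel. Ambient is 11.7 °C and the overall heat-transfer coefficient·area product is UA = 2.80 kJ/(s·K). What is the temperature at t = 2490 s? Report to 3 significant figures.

15.2 °C

Lumped-capacitance energy balance: M c_p dT/dt = UA(T_amb − T).
dT/dt = (T_ss − T)/τ with T_ss = T_amb = 11.700 °C, τ = M c_p/UA = 747·4.12/2.80 = 1099.2 s.
Integrating: T(t) = T_ss + (T₀ − T_ss) e^(−t/τ).
T(2490) = 11.700 + (34.200)·0.10379 = 15.250 °C.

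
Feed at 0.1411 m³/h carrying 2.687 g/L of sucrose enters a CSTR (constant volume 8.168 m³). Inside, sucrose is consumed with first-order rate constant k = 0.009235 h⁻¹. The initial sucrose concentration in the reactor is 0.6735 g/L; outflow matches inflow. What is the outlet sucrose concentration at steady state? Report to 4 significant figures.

1.751 g/L

Species balance: V dC/dt = Q C_in − Q C − k V C.
Steady state (dC/dt = 0): C_ss = Q C_in/(Q + kV) = C_in/(1 + kV/Q).
C_ss = 0.1411·2.687/(0.1411 + 0.009235·8.168) = 0.379136/0.216531 = 1.75095 g/L.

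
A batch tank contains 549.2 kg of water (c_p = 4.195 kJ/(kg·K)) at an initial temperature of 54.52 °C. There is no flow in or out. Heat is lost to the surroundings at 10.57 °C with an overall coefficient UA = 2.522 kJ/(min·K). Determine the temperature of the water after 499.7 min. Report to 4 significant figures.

36.00 °C

Lumped-capacitance energy balance: M c_p dT/dt = UA(T_amb − T).
dT/dt = (T_ss − T)/τ with T_ss = T_amb = 10.5700 °C, τ = M c_p/UA = 549.2·4.195/2.522 = 913.519 min.
This is linear first-order; T(t) = T_ss + (T₀ − T_ss) e^(−t/τ).
T(499.7) = 10.5700 + (43.9500)·0.578680 = 36.0030 °C.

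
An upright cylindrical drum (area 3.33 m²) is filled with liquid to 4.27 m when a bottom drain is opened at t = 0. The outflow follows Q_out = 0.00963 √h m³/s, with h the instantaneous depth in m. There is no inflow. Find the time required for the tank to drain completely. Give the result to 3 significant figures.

Mass balance (ρ constant): A dh/dt = −0.00963 √h.
Separate and integrate: 2(√h − √h₀) = −(0.00963/A) t.
Set h = 0: 2√h₀ = (0.00963/A) t_empty ⇒ t_empty = 2A√h₀/0.00963.
t_empty = 2·3.33·√4.27/0.00963 = 6.6600·2.0664/0.00963 = 1429.1 s.

1430 s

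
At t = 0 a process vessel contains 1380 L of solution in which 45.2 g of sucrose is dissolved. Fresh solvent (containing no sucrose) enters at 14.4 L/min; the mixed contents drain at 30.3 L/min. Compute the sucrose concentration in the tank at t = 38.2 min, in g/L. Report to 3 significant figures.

Total volume: dV/dt = Q_in − Q_out = -15.900 L/min, so V(t) = 1380 − 15.900 t and V(38.2) = 772.62 L.
Solute balance: dm/dt = 0 − Q_out C = −Q_out m/V(t).
Separate: dm/m = −Q_out dt/V(t) ⇒ ln(m/m₀) = −(Q_out/(Q_in−Q_out)) ln(V/V₀).
m = m₀ (V₀/V)^(Q_out/(Q_in−Q_out)) = 45.2 × (1380/772.62)^(-1.9057) = 14.965 g.
C = m/V = 14.965/772.62 = 0.019369 g/L.

0.0194 g/L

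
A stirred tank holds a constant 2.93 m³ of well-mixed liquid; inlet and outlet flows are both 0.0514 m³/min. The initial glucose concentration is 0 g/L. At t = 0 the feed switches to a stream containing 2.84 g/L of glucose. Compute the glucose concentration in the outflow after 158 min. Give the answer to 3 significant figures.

2.66 g/L

Accumulation = in − out for the solute gives V dC/dt = Q(C_in − C).
Rewrite as dC/dt + C/τ = C_in/τ, τ = V/Q = 57.004 min.
Solution: C(t) = C_in + (C₀ − C_in) e^(−t/τ).
C(158) = 2.84 + (0 − 2.84)·e^(−158/57.004) = 2.84 + (-2.8400)·0.062553 = 2.6623 g/L.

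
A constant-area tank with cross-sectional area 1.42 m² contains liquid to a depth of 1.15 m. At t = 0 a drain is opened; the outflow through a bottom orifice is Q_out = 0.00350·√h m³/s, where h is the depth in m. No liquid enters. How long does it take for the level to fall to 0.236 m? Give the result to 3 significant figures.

476 s

Volume balance on the tank: A dh/dt = −0.00350 √h.
Separate and integrate: 2(√h − √h₀) = −(0.00350/A) t.
t = 2A(√h₀ − √h)/0.00350 = 2·1.42·(√1.15 − √0.236)/0.00350
  = 2.8400 × (1.0724 − 0.48580) / 0.00350 = 475.97 s.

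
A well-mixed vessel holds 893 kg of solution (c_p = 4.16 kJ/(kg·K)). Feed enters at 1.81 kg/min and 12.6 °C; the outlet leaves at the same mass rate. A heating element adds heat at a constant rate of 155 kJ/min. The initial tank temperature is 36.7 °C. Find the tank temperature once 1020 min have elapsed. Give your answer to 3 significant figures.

33.6 °C

M c_p dT/dt = ṁ c_p (T_in − T) + Q̇.
τ = M/ṁ = 493.37 min; T_ss = T_in + Q̇/(ṁ c_p) = 12.6 + 155/(1.81·4.16) = 33.185 °C.
Solution: T(t) = T_ss + (T₀ − T_ss) e^(−t/τ).
T(1020) = 33.185 + (3.5146)·e^(−1020/493.37) = 33.185 + (3.5146)·0.12651 = 33.630 °C.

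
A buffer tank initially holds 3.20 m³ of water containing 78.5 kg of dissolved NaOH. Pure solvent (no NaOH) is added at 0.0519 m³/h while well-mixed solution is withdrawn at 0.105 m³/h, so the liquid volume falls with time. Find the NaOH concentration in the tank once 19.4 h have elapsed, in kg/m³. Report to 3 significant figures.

Let m(t) be the amount of NaOH. Volume: V(t) = V₀ + (Q_in − Q_out) t = 3.20 − 0.053100 t; V(19.4) = 2.1699 m³.
Species balance (pure solvent in): dm/dt = −Q_out · m/V(t).
dm/m = −Q_out dt/(V₀ − 0.053100 t); integrating gives ln(m/m₀) = −(Q_out/(Q_in−Q_out)) ln(V/V₀).
m = m₀ (V₀/V)^(Q_out/(Q_in−Q_out)) = 78.5 × (3.20/2.1699)^(-1.9774) = 36.412 kg.
C = m/V = 36.412/2.1699 = 16.781 kg/m³.

16.8 kg/m³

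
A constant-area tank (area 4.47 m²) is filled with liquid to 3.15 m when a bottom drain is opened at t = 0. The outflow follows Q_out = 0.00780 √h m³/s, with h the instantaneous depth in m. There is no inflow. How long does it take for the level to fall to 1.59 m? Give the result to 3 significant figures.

589 s

With no inflow, A dh/dt = −0.00780 √h.
This is separable: 2 d(√h)/dt = −0.00780/A, so √h = √h₀ − (0.00780/(2A)) t.
t = 2A(√h₀ − √h)/0.00780 = 2·4.47·(√3.15 − √1.59)/0.00780
  = 8.9400 × (1.7748 − 1.2610) / 0.00780 = 588.98 s.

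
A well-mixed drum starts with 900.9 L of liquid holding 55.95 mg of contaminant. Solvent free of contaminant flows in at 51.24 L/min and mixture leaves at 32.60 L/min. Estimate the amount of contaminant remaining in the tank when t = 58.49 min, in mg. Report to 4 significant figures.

13.98 mg

Total volume: dV/dt = Q_in − Q_out = 18.6400 L/min, so V(t) = 900.9 + 18.6400 t and V(58.49) = 1991.15 L.
Solute balance: dm/dt = 0 − Q_out C = −Q_out m/V(t).
Separate: dm/m = −Q_out dt/V(t) ⇒ ln(m/m₀) = −(Q_out/(Q_in−Q_out)) ln(V/V₀).
m = m₀ (V₀/V)^(Q_out/(Q_in−Q_out)) = 55.95 × (900.9/1991.15)^(1.74893) = 13.9772 mg.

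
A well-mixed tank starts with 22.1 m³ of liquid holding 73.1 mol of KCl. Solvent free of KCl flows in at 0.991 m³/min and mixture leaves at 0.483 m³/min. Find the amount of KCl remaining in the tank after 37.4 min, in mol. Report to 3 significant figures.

40.5 mol

Let m(t) be the amount of KCl. Volume: V(t) = V₀ + (Q_in − Q_out) t = 22.1 + 0.50800 t; V(37.4) = 41.099 m³.
Solute balance: dm/dt = 0 − Q_out C = −Q_out m/V(t).
dm/m = −Q_out dt/(V₀ + 0.50800 t); integrating gives ln(m/m₀) = −(Q_out/(Q_in−Q_out)) ln(V/V₀).
m = m₀ (V₀/V)^(Q_out/(Q_in−Q_out)) = 73.1 × (22.1/41.099)^(0.95079) = 40.526 mol.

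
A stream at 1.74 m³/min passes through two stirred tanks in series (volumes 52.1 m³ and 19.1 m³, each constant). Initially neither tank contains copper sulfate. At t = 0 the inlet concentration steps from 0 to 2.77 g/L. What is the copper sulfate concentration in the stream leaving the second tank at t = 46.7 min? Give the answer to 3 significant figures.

1.87 g/L

Time constants: τᵢ = Vᵢ/Q for each well-mixed tank.
τ₁ = 52.1/1.74 = 29.943 min; τ₂ = 19.1/1.74 = 10.977 min.
Solving the cascade with C₁(0)=C₂(0)=0 gives C₂(t) = C_in[1 − (τ₁ e^(−t/τ₁) − τ₂ e^(−t/τ₂))/(τ₁ − τ₂)].
At t = 46.7: e^(−t/τ₁) = 0.21021, e^(−t/τ₂) = 0.014202.
C₂ = 2.77·[1 − (29.943·0.21021 − 10.977·0.014202)/(18.966)] = 2.77·0.67635 = 1.8735 g/L.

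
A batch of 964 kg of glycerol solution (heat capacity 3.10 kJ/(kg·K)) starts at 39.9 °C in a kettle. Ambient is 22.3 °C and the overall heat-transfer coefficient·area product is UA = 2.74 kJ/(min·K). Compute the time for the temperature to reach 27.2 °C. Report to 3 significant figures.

M c_p dT/dt = −UA(T − T_amb).
τ = M c_p/UA = 1090.7 min; T_ss = T_amb = 22.300 °C.
T(t) = T_ss + (T₀ − T_ss)e^(−t/τ); set T = 27.2:
t = −τ ln[(T − T_ss)/(T₀ − T_ss)] = −1090.7 · ln(0.27841) = 1394.6 min.

1390 min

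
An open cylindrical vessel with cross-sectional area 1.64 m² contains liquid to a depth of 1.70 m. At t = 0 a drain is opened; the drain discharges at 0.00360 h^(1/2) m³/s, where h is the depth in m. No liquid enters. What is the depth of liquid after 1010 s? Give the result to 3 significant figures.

A dh/dt = −Q_out = −0.00360 √h.
∫ h^(−1/2) dh = −(0.00360/A) ∫ dt, giving 2√h = 2√h₀ − (0.00360/A) t.
√h = √1.70 − 0.00360·1010/(2·1.64) = 1.3038 − 1.1085 = 0.19530.
h = 0.19530² = 0.038144 m.

0.0381 m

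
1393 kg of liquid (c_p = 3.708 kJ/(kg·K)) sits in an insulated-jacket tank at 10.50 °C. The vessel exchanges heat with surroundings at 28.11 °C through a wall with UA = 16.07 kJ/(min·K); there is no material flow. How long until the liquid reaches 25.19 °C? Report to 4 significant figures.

577.6 min

Lumped-capacitance energy balance: M c_p dT/dt = UA(T_amb − T).
τ = M c_p/UA = 321.422 min; T_ss = T_amb = 28.1100 °C.
T(t) = T_ss + (T₀ − T_ss)e^(−t/τ); set T = 25.19:
t = −τ ln[(T − T_ss)/(T₀ − T_ss)] = −321.422 · ln(0.165815) = 577.557 min.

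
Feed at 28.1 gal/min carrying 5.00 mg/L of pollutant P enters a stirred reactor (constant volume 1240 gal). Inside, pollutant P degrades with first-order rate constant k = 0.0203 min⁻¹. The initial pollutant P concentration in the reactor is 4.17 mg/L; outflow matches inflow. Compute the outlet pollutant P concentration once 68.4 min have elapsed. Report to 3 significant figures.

2.72 mg/L

Species balance: V dC/dt = Q C_in − Q C − k V C.
dC/dt = (Q/V) C_in − (Q/V + k) C; effective rate a = Q/V + k = 0.022661 + 0.0203 = 0.042961 min⁻¹.
C_ss = Q C_in/(Q + kV) = 2.6374 mg/L; C(t) = C_ss + (C₀ − C_ss) e^(−a t).
C(68.4) = 2.6374 + (1.5326)·e^(−0.042961·68.4) = 2.6374 + (1.5326)·0.052942 = 2.7185 mg/L.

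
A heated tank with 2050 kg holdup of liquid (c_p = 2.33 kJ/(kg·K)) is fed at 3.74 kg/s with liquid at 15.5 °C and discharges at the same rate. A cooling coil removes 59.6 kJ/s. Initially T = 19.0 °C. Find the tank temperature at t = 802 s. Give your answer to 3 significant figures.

11.1 °C

Unsteady energy balance on the tank contents: M c_p dT/dt = ṁ c_p (T_in − T) − 59.6.
τ = M/ṁ = 548.13 s; T_ss = T_in − Q̇/(ṁ c_p) = 15.5 − 59.6/(3.74·2.33) = 8.6606 °C.
Solution: T(t) = T_ss + (T₀ − T_ss) e^(−t/τ).
T(802) = 8.6606 + (10.339)·e^(−802/548.13) = 8.6606 + (10.339)·0.23150 = 11.054 °C.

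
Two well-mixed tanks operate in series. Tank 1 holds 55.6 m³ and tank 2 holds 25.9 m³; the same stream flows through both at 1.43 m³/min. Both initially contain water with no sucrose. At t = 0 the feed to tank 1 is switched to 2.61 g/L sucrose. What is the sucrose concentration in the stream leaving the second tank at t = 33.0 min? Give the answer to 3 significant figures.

Species balance on tank i: dCᵢ/dt = (Cᵢ₋₁ − Cᵢ)/τᵢ with τᵢ = Vᵢ/Q.
τ₁ = 55.6/1.43 = 38.881 min; τ₂ = 25.9/1.43 = 18.112 min.
Solving the cascade with C₁(0)=C₂(0)=0 gives C₂(t) = C_in[1 − (τ₁ e^(−t/τ₁) − τ₂ e^(−t/τ₂))/(τ₁ − τ₂)].
At t = 33.0: e^(−t/τ₁) = 0.42795, e^(−t/τ₂) = 0.16170.
C₂ = 2.61·[1 − (38.881·0.42795 − 18.112·0.16170)/(20.769)] = 2.61·0.33986 = 0.88703 g/L.

0.887 g/L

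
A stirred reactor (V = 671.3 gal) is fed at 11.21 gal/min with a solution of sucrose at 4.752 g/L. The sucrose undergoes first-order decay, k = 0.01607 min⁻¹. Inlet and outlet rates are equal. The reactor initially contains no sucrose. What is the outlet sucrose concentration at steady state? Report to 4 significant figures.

V dC/dt = Q(C_in − C) − k V C.
At steady state: 0 = Q C_in − (Q + kV) C_ss, so C_ss = Q C_in/(Q + kV).
C_ss = 11.21·4.752/(11.21 + 0.01607·671.3) = 53.2699/21.9978 = 2.42160 g/L.

2.422 g/L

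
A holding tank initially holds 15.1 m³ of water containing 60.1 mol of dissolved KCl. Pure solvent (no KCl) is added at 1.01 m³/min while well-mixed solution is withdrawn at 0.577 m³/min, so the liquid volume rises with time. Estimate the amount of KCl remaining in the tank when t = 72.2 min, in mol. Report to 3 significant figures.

13.5 mol

Let m(t) be the amount of KCl. Volume: V(t) = V₀ + (Q_in − Q_out) t = 15.1 + 0.43300 t; V(72.2) = 46.363 m³.
No KCl enters, so dm/dt = −Q_out · (m/V).
dm/m = −Q_out dt/(V₀ + 0.43300 t); integrating gives ln(m/m₀) = −(Q_out/(Q_in−Q_out)) ln(V/V₀).
m = m₀ (V₀/V)^(Q_out/(Q_in−Q_out)) = 60.1 × (15.1/46.363)^(1.3326) = 13.479 mol.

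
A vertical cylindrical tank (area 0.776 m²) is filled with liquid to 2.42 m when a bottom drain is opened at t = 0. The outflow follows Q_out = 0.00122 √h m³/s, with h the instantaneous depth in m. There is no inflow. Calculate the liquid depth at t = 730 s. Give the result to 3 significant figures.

0.964 m

With no inflow, A dh/dt = −0.00122 √h.
This is separable: 2 d(√h)/dt = −0.00122/A, so √h = √h₀ − (0.00122/(2A)) t.
√h = √2.42 − 0.00122·730/(2·0.776) = 1.5556 − 0.57384 = 0.98179.
h = 0.98179² = 0.96392 m.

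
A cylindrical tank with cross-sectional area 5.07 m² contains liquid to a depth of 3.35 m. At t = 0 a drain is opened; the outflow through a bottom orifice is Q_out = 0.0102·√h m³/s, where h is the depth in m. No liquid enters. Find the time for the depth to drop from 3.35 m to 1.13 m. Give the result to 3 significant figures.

With no inflow, A dh/dt = −0.0102 √h.
Separate and integrate: 2(√h − √h₀) = −(0.0102/A) t.
t = 2A(√h₀ − √h)/0.0102 = 2·5.07·(√3.35 − √1.13)/0.0102
  = 10.140 × (1.8303 − 1.0630) / 0.0102 = 762.77 s.

763 s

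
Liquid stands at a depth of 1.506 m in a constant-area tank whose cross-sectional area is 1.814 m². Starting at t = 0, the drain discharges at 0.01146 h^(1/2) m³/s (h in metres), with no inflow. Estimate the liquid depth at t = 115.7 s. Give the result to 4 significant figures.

0.7426 m

With no inflow, A dh/dt = −0.01146 √h.
Separate and integrate: 2(√h − √h₀) = −(0.01146/A) t.
√h = √1.506 − 0.01146·115.7/(2·1.814) = 1.22719 − 0.365469 = 0.861723.
h = 0.861723² = 0.742566 m.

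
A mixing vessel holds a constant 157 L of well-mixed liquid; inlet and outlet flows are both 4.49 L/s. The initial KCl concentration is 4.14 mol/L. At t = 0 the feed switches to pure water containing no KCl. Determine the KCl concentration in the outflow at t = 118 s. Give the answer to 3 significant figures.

Mass balance on the solute (V constant): V dC/dt = Q(C_in − C).
Time constant τ = V/Q = 157/4.49 = 34.967 s.
C approaches C_in exponentially: C(t) = C_in + (C₀ − C_in) e^(−t/τ).
C(118) = 0 + (4.14 − 0)·e^(−118/34.967) = 0 + (4.1400)·0.034230 = 0.14171 mol/L.

0.142 mol/L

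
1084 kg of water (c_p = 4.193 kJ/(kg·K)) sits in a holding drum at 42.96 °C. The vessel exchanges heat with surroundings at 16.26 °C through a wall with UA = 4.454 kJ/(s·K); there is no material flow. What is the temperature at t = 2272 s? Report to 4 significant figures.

Lumped-capacitance energy balance: M c_p dT/dt = UA(T_amb − T).
dT/dt = (T_ss − T)/τ with T_ss = T_amb = 16.2600 °C, τ = M c_p/UA = 1084·4.193/4.454 = 1020.48 s.
T approaches T_ss exponentially: T(t) = T_ss + (T₀ − T_ss) e^(−t/τ).
T(2272) = 16.2600 + (26.7000)·0.107916 = 19.1413 °C.

19.14 °C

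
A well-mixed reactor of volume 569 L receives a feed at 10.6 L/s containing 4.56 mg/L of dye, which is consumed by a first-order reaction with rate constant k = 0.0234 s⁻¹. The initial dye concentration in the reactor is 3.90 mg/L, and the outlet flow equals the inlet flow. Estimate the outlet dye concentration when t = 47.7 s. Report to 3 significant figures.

2.27 mg/L

Accumulation = in − out − consumed: V dC/dt = Q C_in − Q C − k V C.
dC/dt = (Q/V) C_in − (Q/V + k) C; effective rate a = Q/V + k = 0.018629 + 0.0234 = 0.042029 s⁻¹.
C_ss = Q C_in/(Q + kV) = 2.0212 mg/L; C(t) = C_ss + (C₀ − C_ss) e^(−a t).
C(47.7) = 2.0212 + (1.8788)·e^(−0.042029·47.7) = 2.0212 + (1.8788)·0.13469 = 2.2742 mg/L.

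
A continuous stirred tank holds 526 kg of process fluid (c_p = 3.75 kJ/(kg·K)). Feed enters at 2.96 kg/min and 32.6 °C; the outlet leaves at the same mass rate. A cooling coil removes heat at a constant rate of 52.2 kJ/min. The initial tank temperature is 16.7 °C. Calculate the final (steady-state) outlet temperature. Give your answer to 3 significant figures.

27.9 °C

M c_p dT/dt = ṁ c_p (T_in − T) − Q̇.
At steady state dT/dt = 0 ⇒ T_ss = T_in − Q̇/(ṁ c_p) = 32.6 − 52.2/(2.96·3.75) = 27.897 °C.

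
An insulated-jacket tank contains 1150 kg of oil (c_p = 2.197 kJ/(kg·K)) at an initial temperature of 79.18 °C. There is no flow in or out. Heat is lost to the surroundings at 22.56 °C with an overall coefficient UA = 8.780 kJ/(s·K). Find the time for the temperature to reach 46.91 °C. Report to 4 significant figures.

242.8 s

M c_p dT/dt = −UA(T − T_amb).
τ = M c_p/UA = 287.762 s; T_ss = T_amb = 22.5600 °C.
T(t) = T_ss + (T₀ − T_ss)e^(−t/τ); set T = 46.91:
t = −τ ln[(T − T_ss)/(T₀ − T_ss)] = −287.762 · ln(0.430060) = 242.822 s.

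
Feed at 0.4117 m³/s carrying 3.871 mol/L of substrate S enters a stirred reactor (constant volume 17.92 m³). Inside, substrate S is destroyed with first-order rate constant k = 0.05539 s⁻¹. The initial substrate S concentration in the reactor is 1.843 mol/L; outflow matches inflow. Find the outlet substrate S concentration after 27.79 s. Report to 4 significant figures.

Species balance: V dC/dt = Q C_in − Q C − k V C.
dC/dt = (Q/V) C_in − (Q/V + k) C; effective rate a = Q/V + k = 0.0229743 + 0.05539 = 0.0783643 s⁻¹.
C_ss = Q C_in/(Q + kV) = 1.13487 mol/L; C(t) = C_ss + (C₀ − C_ss) e^(−a t).
C(27.79) = 1.13487 + (0.708126)·e^(−0.0783643·27.79) = 1.13487 + (0.708126)·0.113297 = 1.21510 mol/L.

1.215 mol/L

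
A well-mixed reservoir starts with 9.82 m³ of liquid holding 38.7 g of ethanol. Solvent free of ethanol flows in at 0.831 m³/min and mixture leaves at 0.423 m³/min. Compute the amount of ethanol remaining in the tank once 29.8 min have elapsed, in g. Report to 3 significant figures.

16.8 g

Total volume: dV/dt = Q_in − Q_out = 0.40800 m³/min, so V(t) = 9.82 + 0.40800 t and V(29.8) = 21.978 m³.
No ethanol enters, so dm/dt = −Q_out · (m/V).
Separate: dm/m = −Q_out dt/V(t) ⇒ ln(m/m₀) = −(Q_out/(Q_in−Q_out)) ln(V/V₀).
m = m₀ (V₀/V)^(Q_out/(Q_in−Q_out)) = 38.7 × (9.82/21.978)^(1.0368) = 16.787 g.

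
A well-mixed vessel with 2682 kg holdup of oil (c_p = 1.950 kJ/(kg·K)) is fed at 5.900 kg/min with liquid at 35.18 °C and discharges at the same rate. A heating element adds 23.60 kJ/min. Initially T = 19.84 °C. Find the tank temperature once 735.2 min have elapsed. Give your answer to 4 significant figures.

Energy balance: M c_p dT/dt = ṁ c_p (T_in − T) + 23.60.
Rearrange: dT/dt = (T_ss − T)/τ with τ = M/ṁ = 454.576 min and T_ss = T_in + Q̇/(ṁ c_p) = 37.2313 °C.
Integrating: T(t) = T_ss + (T₀ − T_ss) e^(−t/τ).
T(735.2) = 37.2313 + (-17.3913)·e^(−735.2/454.576) = 37.2313 + (-17.3913)·0.198428 = 33.7804 °C.

33.78 °C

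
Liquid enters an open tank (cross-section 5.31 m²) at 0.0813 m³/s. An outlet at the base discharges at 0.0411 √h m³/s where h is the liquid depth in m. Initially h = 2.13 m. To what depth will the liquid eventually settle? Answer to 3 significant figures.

3.91 m

Volume balance on the tank: A dh/dt = Q_in − 0.0411 √h. At steady state dh/dt = 0:
Q_in = 0.0411 √h_ss ⇒ √h_ss = 0.0813/0.0411 = 1.9781.
h_ss = 1.9781² = 3.9129 m. (Since h₀ = 2.13 m < h_ss, the level will rise toward this value.)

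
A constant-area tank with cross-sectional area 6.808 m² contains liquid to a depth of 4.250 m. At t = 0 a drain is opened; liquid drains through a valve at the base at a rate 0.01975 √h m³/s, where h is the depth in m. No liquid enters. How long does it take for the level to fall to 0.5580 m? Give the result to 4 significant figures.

906.3 s

A dh/dt = −Q_out = −0.01975 √h.
Separate and integrate: 2(√h − √h₀) = −(0.01975/A) t.
t = 2A(√h₀ − √h)/0.01975 = 2·6.808·(√4.250 − √0.5580)/0.01975
  = 13.6160 × (2.06155 − 0.746994) / 0.01975 = 906.280 s.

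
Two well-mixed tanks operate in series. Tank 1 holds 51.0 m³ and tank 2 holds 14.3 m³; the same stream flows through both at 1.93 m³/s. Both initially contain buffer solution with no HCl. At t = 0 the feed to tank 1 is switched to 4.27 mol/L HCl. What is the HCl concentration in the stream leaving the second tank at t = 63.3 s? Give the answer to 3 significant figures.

3.73 mol/L

Time constants: τᵢ = Vᵢ/Q for each well-mixed tank.
τ₁ = 51.0/1.93 = 26.425 s; τ₂ = 14.3/1.93 = 7.4093 s.
Tank 1: C₁ = C_in(1 − e^(−t/τ₁)). Tank 2 (τ₁ ≠ τ₂): C₂ = C_in[1 − (τ₁ e^(−t/τ₁) − τ₂ e^(−t/τ₂))/(τ₁ − τ₂)].
At t = 63.3: e^(−t/τ₁) = 0.091130, e^(−t/τ₂) = 0.00019485.
C₂ = 4.27·[1 − (26.425·0.091130 − 7.4093·0.00019485)/(19.016)] = 4.27·0.87344 = 3.7296 mol/L.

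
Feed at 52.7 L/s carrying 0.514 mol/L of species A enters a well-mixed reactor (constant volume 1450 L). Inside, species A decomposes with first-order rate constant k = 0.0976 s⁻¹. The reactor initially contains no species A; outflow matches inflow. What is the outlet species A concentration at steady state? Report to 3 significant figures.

V dC/dt = Q(C_in − C) − k V C.
Steady state (dC/dt = 0): C_ss = Q C_in/(Q + kV) = C_in/(1 + kV/Q).
C_ss = 52.7·0.514/(52.7 + 0.0976·1450) = 27.088/194.22 = 0.13947 mol/L.

0.139 mol/L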